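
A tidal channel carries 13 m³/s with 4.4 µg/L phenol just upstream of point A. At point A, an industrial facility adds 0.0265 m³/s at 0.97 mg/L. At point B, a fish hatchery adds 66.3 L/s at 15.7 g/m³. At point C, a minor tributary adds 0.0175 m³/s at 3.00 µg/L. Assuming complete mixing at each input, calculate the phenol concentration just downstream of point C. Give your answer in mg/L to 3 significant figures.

4.4 µg/L = 0.0044 mg/L.
After input A: C = (13·0.0044 + 0.0265·0.97) / 13.03 = 0.006364 mg/L.
66.3 L/s = 0.0663 m³/s.
After input B: C = (13.03·0.006364 + 0.0663·15.7) / 13.09 = 0.08583 mg/L.
3.00 µg/L = 0.003 mg/L.
After input C: C = (13.09·0.08583 + 0.0175·0.003) / 13.11 = 0.08572 mg/L.

0.0857 mg/L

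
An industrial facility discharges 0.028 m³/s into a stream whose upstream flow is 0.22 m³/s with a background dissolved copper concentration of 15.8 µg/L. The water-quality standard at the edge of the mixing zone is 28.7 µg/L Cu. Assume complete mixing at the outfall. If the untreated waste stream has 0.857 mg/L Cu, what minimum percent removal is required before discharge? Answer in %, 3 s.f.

84.8 %

15.8 µg/L = 0.0158 mg/L.
28.7 µg/L = 0.0287 mg/L.
Mass balance: 0.0287·0.248 = 0.028·Cₑ + 0.22·0.0158.
Cₑ = (0.007118 − 0.003476) / 0.028 = 0.1301 mg/L.
Required removal = 1 − 0.1301/0.857 = 84.82 %.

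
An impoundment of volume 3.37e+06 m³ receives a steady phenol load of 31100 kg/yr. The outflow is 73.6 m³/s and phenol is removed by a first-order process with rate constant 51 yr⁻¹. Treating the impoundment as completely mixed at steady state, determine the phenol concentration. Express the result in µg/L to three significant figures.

Outflow Q = 73.6 m³/s × 3.156e+07 s/yr = 2.323e+09 m³/yr.
Steady-state CSTR mass balance: W = Q·C + k·V·C, so C = W/(Q + kV).
Q + kV = 2.323e+09 + 51·3.37e+06 = 2.495e+09 m³/yr.
C = 31100/2.495e+09 = 1.247e-05 kg/m³ = 0.01247 mg/L = 12.47 µg/L.

12.5 µg/L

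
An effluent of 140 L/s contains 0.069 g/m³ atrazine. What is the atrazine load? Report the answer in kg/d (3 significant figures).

0.835 kg/d

140 L/s = 0.14 m³/s.
Mass flux = Q·C = 0.14 m³/s × 0.069 g/m³ = 0.00966 g/s.
= 0.00966 g/s × 86.4 = 0.8346 kg/d.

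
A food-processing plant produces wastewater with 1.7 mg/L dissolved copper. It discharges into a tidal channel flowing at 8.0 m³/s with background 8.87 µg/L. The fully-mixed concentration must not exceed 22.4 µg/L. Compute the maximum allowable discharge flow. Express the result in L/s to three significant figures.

8.87 µg/L = 0.00887 mg/L.
22.4 µg/L = 0.0224 mg/L.
Mass balance at complete mixing: C_std·(Q_w + Q_r) = Q_w·C_e + Q_r·C_b.
Rearranging, Q_w = Q_r·(C_std − C_b)/(C_e − C_std) = 8.0·(0.0224 − 0.00887) / (1.7 − 0.0224) = 0.06452 m³/s.
= 64.52 L/s.

64.5 L/s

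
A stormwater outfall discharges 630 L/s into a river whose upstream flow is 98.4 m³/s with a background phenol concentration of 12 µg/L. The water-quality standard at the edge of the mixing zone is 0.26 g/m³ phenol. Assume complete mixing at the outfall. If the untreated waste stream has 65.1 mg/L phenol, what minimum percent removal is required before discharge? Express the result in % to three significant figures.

630 L/s = 0.63 m³/s.
12 µg/L = 0.012 mg/L.
Mass balance: 0.26·99.03 = 0.63·Cₑ + 98.4·0.012.
Cₑ = (25.75 − 1.181) / 0.63 = 39 mg/L.
Required removal = 1 − 39/65.1 = 40.1 %.

40.1 %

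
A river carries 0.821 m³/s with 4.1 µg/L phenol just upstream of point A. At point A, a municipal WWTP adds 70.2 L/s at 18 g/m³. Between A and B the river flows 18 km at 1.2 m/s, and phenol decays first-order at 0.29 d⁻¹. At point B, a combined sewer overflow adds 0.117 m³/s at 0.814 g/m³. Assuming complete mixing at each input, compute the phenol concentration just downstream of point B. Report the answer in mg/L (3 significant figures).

4.1 µg/L = 0.0041 mg/L.
70.2 L/s = 0.0702 m³/s.
After input A: C = (0.821·0.0041 + 0.0702·18) / 0.8912 = 1.422 mg/L.
Over the 18 km reach to input B (t = 1.5e+04 s = 0.1736 d), decay gives C = 1.422·exp(−0.29·0.1736) = 1.352 mg/L.
After input B: C = (0.8912·1.352 + 0.117·0.814) / 1.008 = 1.289 mg/L.

1.29 mg/L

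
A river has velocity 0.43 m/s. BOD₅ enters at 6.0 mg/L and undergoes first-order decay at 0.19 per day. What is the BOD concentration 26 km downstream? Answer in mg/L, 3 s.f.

5.25 mg/L

Travel time t = 26 km / 0.43 m/s = 2.6e+04/0.43 = 6.047e+04 s = 0.6998 d.
First-order decay: C = 6.0·exp(−0.19·0.6998) = 6.0·0.8755 = 5.253 mg/L.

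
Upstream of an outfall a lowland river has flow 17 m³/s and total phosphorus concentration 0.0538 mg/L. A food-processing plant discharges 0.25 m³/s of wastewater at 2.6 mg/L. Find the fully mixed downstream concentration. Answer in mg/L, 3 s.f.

By mass balance at complete mixing, C = (0.25·2.6 + 17·0.0538) / (0.25 + 17) = 1.565/17.25 = 0.0907 mg/L.

0.0907 mg/L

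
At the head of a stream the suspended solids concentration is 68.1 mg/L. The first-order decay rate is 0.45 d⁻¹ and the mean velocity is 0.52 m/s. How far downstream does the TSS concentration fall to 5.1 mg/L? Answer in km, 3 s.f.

From C = C₀·e^(−kt), t = ln(C₀/C)/k = ln(68.1/5.1)/0.45 = 2.592/0.45 = 5.759 d.
Distance = v·t = 0.52 m/s × 4.976e+05 s = 2.588e+05 m = 258.8 km.

259 km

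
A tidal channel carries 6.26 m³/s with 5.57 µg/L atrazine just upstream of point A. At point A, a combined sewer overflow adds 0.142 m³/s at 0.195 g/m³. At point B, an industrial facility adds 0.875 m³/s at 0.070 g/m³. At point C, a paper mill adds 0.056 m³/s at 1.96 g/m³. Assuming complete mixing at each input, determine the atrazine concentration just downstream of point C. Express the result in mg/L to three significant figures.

5.57 µg/L = 0.00557 mg/L.
After input A: C = (6.26·0.00557 + 0.142·0.195) / 6.402 = 0.009772 mg/L.
After input B: C = (6.402·0.009772 + 0.875·0.07) / 7.277 = 0.01701 mg/L.
After input C: C = (7.277·0.01701 + 0.056·1.96) / 7.333 = 0.03185 mg/L.

0.0319 mg/L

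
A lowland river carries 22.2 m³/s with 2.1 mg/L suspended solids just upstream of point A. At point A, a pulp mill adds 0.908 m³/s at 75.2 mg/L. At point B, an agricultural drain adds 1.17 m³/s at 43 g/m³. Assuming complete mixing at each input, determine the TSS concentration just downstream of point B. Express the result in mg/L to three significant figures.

6.80 mg/L

After input A: C = (22.2·2.1 + 0.908·75.2) / 23.11 = 4.972 mg/L.
After input B: C = (23.11·4.972 + 1.17·43) / 24.28 = 6.805 mg/L.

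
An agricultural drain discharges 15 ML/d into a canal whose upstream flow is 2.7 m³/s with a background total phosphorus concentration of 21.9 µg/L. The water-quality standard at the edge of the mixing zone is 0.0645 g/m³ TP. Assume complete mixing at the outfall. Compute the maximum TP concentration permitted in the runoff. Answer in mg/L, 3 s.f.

15 ML/d = 0.1736 m³/s.
21.9 µg/L = 0.0219 mg/L.
Mass balance: 0.0645·2.874 = 0.1736·Cₑ + 2.7·0.0219.
Cₑ = (0.1853 − 0.05913) / 0.1736 = 0.727 mg/L.

0.727 mg/L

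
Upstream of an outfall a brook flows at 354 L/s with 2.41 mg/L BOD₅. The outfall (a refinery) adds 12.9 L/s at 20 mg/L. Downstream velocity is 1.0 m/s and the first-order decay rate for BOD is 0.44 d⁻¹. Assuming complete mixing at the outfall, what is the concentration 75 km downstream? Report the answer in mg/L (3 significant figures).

12.9 L/s = 0.0129 m³/s.
354 L/s = 0.354 m³/s.
After complete mixing, C₀ = (0.0129·20 + 0.354·2.41) / 0.3669 = 3.028 mg/L.
Travel time t = 7.5e+04 m / 1.0 m/s = 7.5e+04 s = 0.8681 d.
C = 3.028·exp(−0.44·0.8681) = 3.028·0.6825 = 2.067 mg/L.

2.07 mg/L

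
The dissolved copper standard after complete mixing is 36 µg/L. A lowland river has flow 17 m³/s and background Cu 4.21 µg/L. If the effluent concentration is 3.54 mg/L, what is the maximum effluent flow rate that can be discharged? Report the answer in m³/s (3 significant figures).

4.21 µg/L = 0.00421 mg/L.
36 µg/L = 0.036 mg/L.
Mass balance at complete mixing: C_std·(Q_w + Q_r) = Q_w·C_e + Q_r·C_b.
Rearranging, Q_w = Q_r·(C_std − C_b)/(C_e − C_std) = 17·(0.036 − 0.00421) / (3.54 − 0.036) = 0.1542 m³/s.

0.154 m³/s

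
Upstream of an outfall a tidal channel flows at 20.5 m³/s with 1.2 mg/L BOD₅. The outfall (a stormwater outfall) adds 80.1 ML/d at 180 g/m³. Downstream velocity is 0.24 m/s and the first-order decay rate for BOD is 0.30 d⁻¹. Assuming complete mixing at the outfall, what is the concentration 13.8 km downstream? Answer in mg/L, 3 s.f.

7.32 mg/L

80.1 ML/d = 0.9271 m³/s.
After complete mixing, C₀ = (0.9271·180 + 20.5·1.2) / 21.43 = 8.936 mg/L.
Travel time t = 1.38e+04 m / 0.24 m/s = 5.75e+04 s = 0.6655 d.
C = 8.936·exp(−0.30·0.6655) = 8.936·0.819 = 7.319 mg/L.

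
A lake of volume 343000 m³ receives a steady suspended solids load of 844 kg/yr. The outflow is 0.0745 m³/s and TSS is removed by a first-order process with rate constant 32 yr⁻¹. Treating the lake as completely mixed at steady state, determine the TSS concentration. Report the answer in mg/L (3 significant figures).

0.0633 mg/L

Outflow Q = 0.0745 m³/s × 3.156e+07 s/yr = 2.351e+06 m³/yr.
Steady-state CSTR mass balance: W = Q·C + k·V·C, so C = W/(Q + kV).
Q + kV = 2.351e+06 + 32·343000 = 1.333e+07 m³/yr.
C = 844/1.333e+07 = 6.333e-05 kg/m³ = 0.06333 mg/L.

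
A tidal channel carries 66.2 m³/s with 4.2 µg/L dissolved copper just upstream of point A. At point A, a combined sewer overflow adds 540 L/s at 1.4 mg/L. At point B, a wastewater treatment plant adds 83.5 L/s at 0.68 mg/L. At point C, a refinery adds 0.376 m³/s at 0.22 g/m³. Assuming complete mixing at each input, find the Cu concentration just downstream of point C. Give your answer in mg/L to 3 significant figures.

4.2 µg/L = 0.0042 mg/L.
540 L/s = 0.54 m³/s.
After input A: C = (66.2·0.0042 + 0.54·1.4) / 66.74 = 0.01549 mg/L.
83.5 L/s = 0.0835 m³/s.
After input B: C = (66.74·0.01549 + 0.0835·0.68) / 66.82 = 0.01632 mg/L.
After input C: C = (66.82·0.01632 + 0.376·0.22) / 67.2 = 0.01746 mg/L.

0.0175 mg/L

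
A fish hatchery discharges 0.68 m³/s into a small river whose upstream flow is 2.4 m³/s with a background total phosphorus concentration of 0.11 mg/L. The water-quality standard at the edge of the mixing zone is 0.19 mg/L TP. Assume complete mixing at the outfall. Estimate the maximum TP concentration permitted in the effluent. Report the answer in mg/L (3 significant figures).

0.472 mg/L

Mass balance: 0.19·3.08 = 0.68·Cₑ + 2.4·0.11.
Cₑ = (0.5852 − 0.264) / 0.68 = 0.4724 mg/L.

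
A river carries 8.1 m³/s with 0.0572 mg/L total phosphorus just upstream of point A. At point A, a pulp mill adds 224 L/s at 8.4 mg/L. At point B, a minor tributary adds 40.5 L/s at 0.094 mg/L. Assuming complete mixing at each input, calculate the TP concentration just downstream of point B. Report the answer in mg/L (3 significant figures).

0.281 mg/L

224 L/s = 0.224 m³/s.
After input A: C = (8.1·0.0572 + 0.224·8.4) / 8.324 = 0.2817 mg/L.
40.5 L/s = 0.0405 m³/s.
After input B: C = (8.324·0.2817 + 0.0405·0.094) / 8.364 = 0.2808 mg/L.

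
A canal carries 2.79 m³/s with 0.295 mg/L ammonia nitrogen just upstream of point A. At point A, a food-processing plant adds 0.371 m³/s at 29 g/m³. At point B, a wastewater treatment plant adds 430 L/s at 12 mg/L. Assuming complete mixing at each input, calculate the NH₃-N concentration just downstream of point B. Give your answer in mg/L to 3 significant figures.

After input A: C = (2.79·0.295 + 0.371·29) / 3.161 = 3.664 mg/L.
430 L/s = 0.43 m³/s.
After input B: C = (3.161·3.664 + 0.43·12) / 3.591 = 4.662 mg/L.

4.66 mg/L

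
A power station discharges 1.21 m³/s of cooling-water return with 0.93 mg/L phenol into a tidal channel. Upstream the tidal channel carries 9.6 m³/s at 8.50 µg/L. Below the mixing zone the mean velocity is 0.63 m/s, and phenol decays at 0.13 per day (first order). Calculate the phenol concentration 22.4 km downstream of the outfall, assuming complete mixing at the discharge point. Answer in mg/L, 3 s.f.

8.50 µg/L = 0.0085 mg/L.
After complete mixing, C₀ = (1.21·0.93 + 9.6·0.0085) / 10.81 = 0.1116 mg/L.
Travel time t = 2.24e+04 m / 0.63 m/s = 3.556e+04 s = 0.4115 d.
C = 0.1116·exp(−0.13·0.4115) = 0.1116·0.9479 = 0.1058 mg/L.

0.106 mg/L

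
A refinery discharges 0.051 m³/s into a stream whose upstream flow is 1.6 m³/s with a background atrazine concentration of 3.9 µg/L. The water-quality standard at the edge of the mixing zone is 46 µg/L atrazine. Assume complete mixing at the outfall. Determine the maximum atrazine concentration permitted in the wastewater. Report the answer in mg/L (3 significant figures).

1.37 mg/L

3.9 µg/L = 0.0039 mg/L.
46 µg/L = 0.046 mg/L.
Mass balance: 0.046·1.651 = 0.051·Cₑ + 1.6·0.0039.
Cₑ = (0.07595 − 0.00624) / 0.051 = 1.367 mg/L.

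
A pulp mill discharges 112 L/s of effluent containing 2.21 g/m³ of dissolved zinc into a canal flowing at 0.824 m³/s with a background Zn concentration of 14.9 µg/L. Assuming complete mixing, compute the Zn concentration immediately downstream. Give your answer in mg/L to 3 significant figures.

112 L/s = 0.112 m³/s.
14.9 µg/L = 0.0149 mg/L.
Flow-weighted mixing gives C = (0.112·2.21 + 0.824·0.0149) / (0.112 + 0.824) = 0.2598/0.936 = 0.2776 mg/L.

0.278 mg/L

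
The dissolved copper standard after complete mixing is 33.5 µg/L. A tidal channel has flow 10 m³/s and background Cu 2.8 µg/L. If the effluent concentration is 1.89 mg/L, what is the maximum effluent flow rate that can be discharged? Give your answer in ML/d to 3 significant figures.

2.8 µg/L = 0.0028 mg/L.
33.5 µg/L = 0.0335 mg/L.
Mass balance at complete mixing: C_std·(Q_w + Q_r) = Q_w·C_e + Q_r·C_b.
Rearranging, Q_w = Q_r·(C_std − C_b)/(C_e − C_std) = 10·(0.0335 − 0.0028) / (1.89 − 0.0335) = 0.1654 m³/s.
= 14.29 ML/d.

14.3 ML/d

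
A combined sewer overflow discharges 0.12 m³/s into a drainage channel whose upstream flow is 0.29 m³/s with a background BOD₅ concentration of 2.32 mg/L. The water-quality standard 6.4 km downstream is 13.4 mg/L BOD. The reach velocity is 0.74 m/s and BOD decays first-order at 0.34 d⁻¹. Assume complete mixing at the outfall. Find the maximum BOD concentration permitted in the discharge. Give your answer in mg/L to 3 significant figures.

Travel time to the compliance point: t = 6400/0.74 = 8649 s = 0.1001 d; decay factor exp(−0.34·0.1001) = 0.9665.
So the concentration just after mixing may be at most 13.4/0.9665 = 13.86 mg/L.
Mass balance: 13.86·0.41 = 0.12·Cₑ + 0.29·2.32.
Cₑ = (5.684 − 0.6728) / 0.12 = 41.76 mg/L.

41.8 mg/L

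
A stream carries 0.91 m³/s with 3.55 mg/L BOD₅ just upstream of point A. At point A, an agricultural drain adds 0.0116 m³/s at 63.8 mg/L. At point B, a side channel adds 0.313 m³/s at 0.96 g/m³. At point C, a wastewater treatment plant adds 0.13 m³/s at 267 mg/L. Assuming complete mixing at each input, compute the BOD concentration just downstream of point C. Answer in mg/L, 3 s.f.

28.6 mg/L

After input A: C = (0.91·3.55 + 0.0116·63.8) / 0.9216 = 4.308 mg/L.
After input B: C = (0.9216·4.308 + 0.313·0.96) / 1.235 = 3.459 mg/L.
After input C: C = (1.235·3.459 + 0.13·267) / 1.365 = 28.57 mg/L.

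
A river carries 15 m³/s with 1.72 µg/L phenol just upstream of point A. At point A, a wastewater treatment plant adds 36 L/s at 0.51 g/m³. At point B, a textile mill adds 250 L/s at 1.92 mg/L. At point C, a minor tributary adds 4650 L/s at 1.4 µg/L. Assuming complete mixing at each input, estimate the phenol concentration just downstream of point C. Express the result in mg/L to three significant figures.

1.72 µg/L = 0.00172 mg/L.
36 L/s = 0.036 m³/s.
After input A: C = (15·0.00172 + 0.036·0.51) / 15.04 = 0.002937 mg/L.
250 L/s = 0.25 m³/s.
After input B: C = (15.04·0.002937 + 0.25·1.92) / 15.29 = 0.03429 mg/L.
4650 L/s = 4.65 m³/s.
1.4 µg/L = 0.0014 mg/L.
After input C: C = (15.29·0.03429 + 4.65·0.0014) / 19.94 = 0.02662 mg/L.

0.0266 mg/L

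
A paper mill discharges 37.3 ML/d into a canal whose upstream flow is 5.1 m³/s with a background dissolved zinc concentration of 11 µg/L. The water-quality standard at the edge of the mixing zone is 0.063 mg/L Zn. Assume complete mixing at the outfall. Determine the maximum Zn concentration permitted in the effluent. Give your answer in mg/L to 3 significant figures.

37.3 ML/d = 0.4317 m³/s.
11 µg/L = 0.011 mg/L.
Mass balance: 0.063·5.532 = 0.4317·Cₑ + 5.1·0.011.
Cₑ = (0.3485 − 0.0561) / 0.4317 = 0.6773 mg/L.

0.677 mg/L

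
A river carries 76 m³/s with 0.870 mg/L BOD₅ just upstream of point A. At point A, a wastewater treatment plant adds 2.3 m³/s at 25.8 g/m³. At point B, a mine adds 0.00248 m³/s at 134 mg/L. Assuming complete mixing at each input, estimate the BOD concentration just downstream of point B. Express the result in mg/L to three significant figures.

After input A: C = (76·0.87 + 2.3·25.8) / 78.3 = 1.602 mg/L.
After input B: C = (78.3·1.602 + 0.00248·134) / 78.3 = 1.606 mg/L.

1.61 mg/L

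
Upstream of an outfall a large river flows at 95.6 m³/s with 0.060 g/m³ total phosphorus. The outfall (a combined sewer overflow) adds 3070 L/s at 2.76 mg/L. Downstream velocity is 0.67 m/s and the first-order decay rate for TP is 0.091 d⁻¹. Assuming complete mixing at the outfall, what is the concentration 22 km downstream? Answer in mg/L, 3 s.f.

3070 L/s = 3.07 m³/s.
After complete mixing, C₀ = (3.07·2.76 + 95.6·0.06) / 98.67 = 0.144 mg/L.
Travel time t = 2.2e+04 m / 0.67 m/s = 3.284e+04 s = 0.38 d.
C = 0.144·exp(−0.091·0.38) = 0.144·0.966 = 0.1391 mg/L.

0.139 mg/L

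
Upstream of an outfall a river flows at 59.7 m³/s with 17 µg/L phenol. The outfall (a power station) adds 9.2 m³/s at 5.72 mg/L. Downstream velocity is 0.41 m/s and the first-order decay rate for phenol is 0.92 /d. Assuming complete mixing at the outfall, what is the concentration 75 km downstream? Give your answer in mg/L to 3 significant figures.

17 µg/L = 0.017 mg/L.
After complete mixing, C₀ = (9.2·5.72 + 59.7·0.017) / 68.9 = 0.7785 mg/L.
Travel time t = 7.5e+04 m / 0.41 m/s = 1.829e+05 s = 2.117 d.
C = 0.7785·exp(−0.92·2.117) = 0.7785·0.1426 = 0.111 mg/L.

0.111 mg/L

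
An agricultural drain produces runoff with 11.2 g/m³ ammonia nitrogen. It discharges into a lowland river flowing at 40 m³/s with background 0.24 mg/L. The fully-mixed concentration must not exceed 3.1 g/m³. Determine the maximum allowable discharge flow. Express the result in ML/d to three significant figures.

Mass balance at complete mixing: C_std·(Q_w + Q_r) = Q_w·C_e + Q_r·C_b.
Rearranging, Q_w = Q_r·(C_std − C_b)/(C_e − C_std) = 40·(3.1 − 0.24) / (11.2 − 3.1) = 14.12 m³/s.
= 1220 ML/d.

1220 ML/d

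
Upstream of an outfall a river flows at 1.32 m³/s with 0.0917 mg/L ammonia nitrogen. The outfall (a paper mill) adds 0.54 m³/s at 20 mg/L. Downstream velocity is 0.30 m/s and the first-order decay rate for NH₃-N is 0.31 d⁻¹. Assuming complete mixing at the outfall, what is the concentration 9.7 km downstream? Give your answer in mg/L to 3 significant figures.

5.23 mg/L

After complete mixing, C₀ = (0.54·20 + 1.32·0.0917) / 1.86 = 5.872 mg/L.
Travel time t = 9700 m / 0.30 m/s = 3.233e+04 s = 0.3742 d.
C = 5.872·exp(−0.31·0.3742) = 5.872·0.8905 = 5.228 mg/L.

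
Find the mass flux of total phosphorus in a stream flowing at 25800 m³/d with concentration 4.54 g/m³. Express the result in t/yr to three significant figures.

42.8 t/yr

25800 m³/d = 0.2986 m³/s.
Mass flux = Q·C = 0.2986 m³/s × 4.54 g/m³ = 1.356 g/s.
= 1.356 g/s × 31.56 = 42.78 t/yr.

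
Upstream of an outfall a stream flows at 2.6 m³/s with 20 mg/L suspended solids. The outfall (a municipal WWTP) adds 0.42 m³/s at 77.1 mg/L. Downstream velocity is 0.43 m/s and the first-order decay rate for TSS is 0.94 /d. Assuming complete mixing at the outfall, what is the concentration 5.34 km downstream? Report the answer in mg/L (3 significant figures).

24.4 mg/L

After complete mixing, C₀ = (0.42·77.1 + 2.6·20) / 3.02 = 27.94 mg/L.
Travel time t = 5340 m / 0.43 m/s = 1.242e+04 s = 0.1437 d.
C = 27.94·exp(−0.94·0.1437) = 27.94·0.8736 = 24.41 mg/L.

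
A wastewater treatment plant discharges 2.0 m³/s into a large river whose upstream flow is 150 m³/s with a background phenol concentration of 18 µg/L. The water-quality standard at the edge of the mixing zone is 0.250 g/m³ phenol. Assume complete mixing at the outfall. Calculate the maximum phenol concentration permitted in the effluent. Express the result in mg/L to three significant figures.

17.6 mg/L

18 µg/L = 0.018 mg/L.
Mass balance: 0.25·152 = 2·Cₑ + 150·0.018.
Cₑ = (38 − 2.7) / 2 = 17.65 mg/L.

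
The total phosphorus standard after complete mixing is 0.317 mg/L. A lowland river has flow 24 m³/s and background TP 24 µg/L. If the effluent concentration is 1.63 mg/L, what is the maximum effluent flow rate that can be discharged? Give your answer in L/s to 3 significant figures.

24 µg/L = 0.024 mg/L.
Mass balance at complete mixing: C_std·(Q_w + Q_r) = Q_w·C_e + Q_r·C_b.
Rearranging, Q_w = Q_r·(C_std − C_b)/(C_e − C_std) = 24·(0.317 − 0.024) / (1.63 − 0.317) = 5.356 m³/s.
= 5356 L/s.

5360 L/s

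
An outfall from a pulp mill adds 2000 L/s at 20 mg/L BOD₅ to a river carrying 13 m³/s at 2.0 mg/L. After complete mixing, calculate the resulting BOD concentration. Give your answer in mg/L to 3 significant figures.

4.40 mg/L

2000 L/s = 2 m³/s.
By mass balance at complete mixing, C = (2·20 + 13·2) / (2 + 13) = 66/15 = 4.4 mg/L.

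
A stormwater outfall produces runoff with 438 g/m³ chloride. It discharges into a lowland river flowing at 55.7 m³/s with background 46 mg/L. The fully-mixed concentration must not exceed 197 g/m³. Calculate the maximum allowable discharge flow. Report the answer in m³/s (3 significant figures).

Mass balance at complete mixing: C_std·(Q_w + Q_r) = Q_w·C_e + Q_r·C_b.
Rearranging, Q_w = Q_r·(C_std − C_b)/(C_e − C_std) = 55.7·(197 − 46) / (438 − 197) = 34.9 m³/s.

34.9 m³/s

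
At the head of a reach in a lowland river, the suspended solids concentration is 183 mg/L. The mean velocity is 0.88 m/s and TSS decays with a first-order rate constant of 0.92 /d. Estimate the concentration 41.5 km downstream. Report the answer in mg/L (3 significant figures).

Travel time t = 41.5 km / 0.88 m/s = 4.15e+04/0.88 = 4.716e+04 s = 0.5458 d.
First-order decay: C = 183·exp(−0.92·0.5458) = 183·0.6052 = 110.8 mg/L.

111 mg/L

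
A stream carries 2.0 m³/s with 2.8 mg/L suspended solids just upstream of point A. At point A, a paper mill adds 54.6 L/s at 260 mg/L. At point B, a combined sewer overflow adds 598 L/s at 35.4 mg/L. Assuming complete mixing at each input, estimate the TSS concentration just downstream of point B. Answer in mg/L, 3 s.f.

15.4 mg/L

54.6 L/s = 0.0546 m³/s.
After input A: C = (2·2.8 + 0.0546·260) / 2.055 = 9.635 mg/L.
598 L/s = 0.598 m³/s.
After input B: C = (2.055·9.635 + 0.598·35.4) / 2.653 = 15.44 mg/L.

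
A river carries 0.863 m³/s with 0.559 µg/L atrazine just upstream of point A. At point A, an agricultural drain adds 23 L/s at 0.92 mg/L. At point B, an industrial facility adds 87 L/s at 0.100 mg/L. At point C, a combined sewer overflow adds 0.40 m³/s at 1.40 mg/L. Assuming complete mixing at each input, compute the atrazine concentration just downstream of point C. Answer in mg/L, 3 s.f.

0.430 mg/L

0.559 µg/L = 0.000559 mg/L.
23 L/s = 0.023 m³/s.
After input A: C = (0.863·0.000559 + 0.023·0.92) / 0.886 = 0.02443 mg/L.
87 L/s = 0.087 m³/s.
After input B: C = (0.886·0.02443 + 0.087·0.1) / 0.973 = 0.03118 mg/L.
After input C: C = (0.973·0.03118 + 0.4·1.4) / 1.373 = 0.43 mg/L.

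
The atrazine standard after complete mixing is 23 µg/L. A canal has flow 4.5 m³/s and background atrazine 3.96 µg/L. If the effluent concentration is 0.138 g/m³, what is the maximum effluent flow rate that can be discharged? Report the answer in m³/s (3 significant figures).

0.745 m³/s

3.96 µg/L = 0.00396 mg/L.
23 µg/L = 0.023 mg/L.
Mass balance at complete mixing: C_std·(Q_w + Q_r) = Q_w·C_e + Q_r·C_b.
Rearranging, Q_w = Q_r·(C_std − C_b)/(C_e − C_std) = 4.5·(0.023 − 0.00396) / (0.138 − 0.023) = 0.745 m³/s.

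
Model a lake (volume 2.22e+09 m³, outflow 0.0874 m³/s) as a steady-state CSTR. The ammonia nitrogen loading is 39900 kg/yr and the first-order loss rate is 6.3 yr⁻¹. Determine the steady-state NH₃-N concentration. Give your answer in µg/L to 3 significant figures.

Outflow Q = 0.0874 m³/s × 3.156e+07 s/yr = 2.758e+06 m³/yr.
Steady-state CSTR mass balance: W = Q·C + k·V·C, so C = W/(Q + kV).
Q + kV = 2.758e+06 + 6.3·2.22e+09 = 1.399e+10 m³/yr.
C = 39900/1.399e+10 = 2.852e-06 kg/m³ = 0.002852 mg/L = 2.852 µg/L.

2.85 µg/L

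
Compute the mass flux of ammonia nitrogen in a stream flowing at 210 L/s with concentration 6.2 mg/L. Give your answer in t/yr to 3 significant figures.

210 L/s = 0.21 m³/s.
Mass flux = Q·C = 0.21 m³/s × 6.2 g/m³ = 1.302 g/s.
= 1.302 g/s × 31.56 = 41.09 t/yr.

41.1 t/yr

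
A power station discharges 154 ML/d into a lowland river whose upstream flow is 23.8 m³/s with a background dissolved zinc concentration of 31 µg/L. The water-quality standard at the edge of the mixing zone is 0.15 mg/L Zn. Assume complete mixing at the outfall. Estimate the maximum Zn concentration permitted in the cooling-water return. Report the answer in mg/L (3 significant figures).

154 ML/d = 1.782 m³/s.
31 µg/L = 0.031 mg/L.
Mass balance: 0.15·25.58 = 1.782·Cₑ + 23.8·0.031.
Cₑ = (3.837 − 0.7378) / 1.782 = 1.739 mg/L.

1.74 mg/L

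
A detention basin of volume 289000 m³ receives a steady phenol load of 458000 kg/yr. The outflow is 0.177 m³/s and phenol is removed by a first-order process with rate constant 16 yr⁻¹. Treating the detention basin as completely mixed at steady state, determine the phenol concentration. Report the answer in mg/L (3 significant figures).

Outflow Q = 0.177 m³/s × 3.156e+07 s/yr = 5.586e+06 m³/yr.
Steady-state CSTR mass balance: W = Q·C + k·V·C, so C = W/(Q + kV).
Q + kV = 5.586e+06 + 16·289000 = 1.021e+07 m³/yr.
C = 458000/1.021e+07 = 0.04486 kg/m³ = 44.86 mg/L.

44.9 mg/L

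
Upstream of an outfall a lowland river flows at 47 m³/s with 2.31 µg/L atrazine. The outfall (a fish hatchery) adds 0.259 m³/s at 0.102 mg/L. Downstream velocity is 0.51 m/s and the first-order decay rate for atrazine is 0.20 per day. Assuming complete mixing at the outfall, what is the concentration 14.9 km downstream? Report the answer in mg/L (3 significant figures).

0.00267 mg/L

2.31 µg/L = 0.00231 mg/L.
After complete mixing, C₀ = (0.259·0.102 + 47·0.00231) / 47.26 = 0.002856 mg/L.
Travel time t = 1.49e+04 m / 0.51 m/s = 2.922e+04 s = 0.3381 d.
C = 0.002856·exp(−0.20·0.3381) = 0.002856·0.9346 = 0.00267 mg/L.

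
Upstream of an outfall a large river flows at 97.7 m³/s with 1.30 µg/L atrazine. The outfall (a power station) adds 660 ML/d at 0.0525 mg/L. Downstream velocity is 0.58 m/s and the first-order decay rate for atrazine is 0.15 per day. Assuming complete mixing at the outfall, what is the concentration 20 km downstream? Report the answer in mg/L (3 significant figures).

0.00472 mg/L

660 ML/d = 7.639 m³/s.
1.30 µg/L = 0.0013 mg/L.
After complete mixing, C₀ = (7.639·0.0525 + 97.7·0.0013) / 105.3 = 0.005013 mg/L.
Travel time t = 2e+04 m / 0.58 m/s = 3.448e+04 s = 0.3991 d.
C = 0.005013·exp(−0.15·0.3991) = 0.005013·0.9419 = 0.004722 mg/L.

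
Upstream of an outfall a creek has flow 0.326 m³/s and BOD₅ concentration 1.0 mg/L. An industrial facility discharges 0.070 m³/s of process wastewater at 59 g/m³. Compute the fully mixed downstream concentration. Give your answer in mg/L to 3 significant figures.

By mass balance at complete mixing, C = (0.07·59 + 0.326·1) / (0.07 + 0.326) = 4.456/0.396 = 11.25 mg/L.

11.3 mg/L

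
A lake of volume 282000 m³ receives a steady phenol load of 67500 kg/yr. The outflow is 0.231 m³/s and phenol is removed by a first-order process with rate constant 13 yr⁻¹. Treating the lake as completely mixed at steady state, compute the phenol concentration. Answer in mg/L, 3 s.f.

6.16 mg/L

Outflow Q = 0.231 m³/s × 3.156e+07 s/yr = 7.29e+06 m³/yr.
Steady-state CSTR mass balance: W = Q·C + k·V·C, so C = W/(Q + kV).
Q + kV = 7.29e+06 + 13·282000 = 1.096e+07 m³/yr.
C = 67500/1.096e+07 = 0.006161 kg/m³ = 6.161 mg/L.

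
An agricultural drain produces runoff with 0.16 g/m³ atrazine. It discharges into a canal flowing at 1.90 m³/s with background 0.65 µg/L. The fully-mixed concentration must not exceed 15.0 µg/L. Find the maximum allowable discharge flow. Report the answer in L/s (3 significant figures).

188 L/s

0.65 µg/L = 0.00065 mg/L.
15.0 µg/L = 0.015 mg/L.
Mass balance at complete mixing: C_std·(Q_w + Q_r) = Q_w·C_e + Q_r·C_b.
Rearranging, Q_w = Q_r·(C_std − C_b)/(C_e − C_std) = 1.90·(0.015 − 0.00065) / (0.16 − 0.015) = 0.188 m³/s.
= 188 L/s.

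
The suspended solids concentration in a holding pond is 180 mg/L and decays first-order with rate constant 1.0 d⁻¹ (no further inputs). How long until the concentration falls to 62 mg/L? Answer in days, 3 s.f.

1.07 d

t = ln(C₀/C)/k = ln(180/62)/1.0 = 1.066/1.0 = 1.066 d.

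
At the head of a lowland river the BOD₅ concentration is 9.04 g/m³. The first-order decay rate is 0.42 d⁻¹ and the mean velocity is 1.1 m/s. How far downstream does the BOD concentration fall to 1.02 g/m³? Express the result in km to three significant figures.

From C = C₀·e^(−kt), t = ln(C₀/C)/k = ln(9.04/1.02)/0.42 = 2.182/0.42 = 5.195 d.
Distance = v·t = 1.1 m/s × 4.488e+05 s = 4.937e+05 m = 493.7 km.

494 km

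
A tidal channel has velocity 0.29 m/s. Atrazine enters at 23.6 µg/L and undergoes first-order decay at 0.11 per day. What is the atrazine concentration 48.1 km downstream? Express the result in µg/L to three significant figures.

Travel time t = 48.1 km / 0.29 m/s = 4.81e+04/0.29 = 1.659e+05 s = 1.92 d.
First-order decay: C = 23.6·exp(−0.11·1.92) = 23.6·0.8096 = 19.11 µg/L.

19.1 µg/L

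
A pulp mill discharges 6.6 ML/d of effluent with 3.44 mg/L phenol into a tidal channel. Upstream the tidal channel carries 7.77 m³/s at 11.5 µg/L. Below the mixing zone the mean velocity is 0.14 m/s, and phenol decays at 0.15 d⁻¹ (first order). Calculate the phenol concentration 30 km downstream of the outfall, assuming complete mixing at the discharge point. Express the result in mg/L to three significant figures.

6.6 ML/d = 0.07639 m³/s.
11.5 µg/L = 0.0115 mg/L.
After complete mixing, C₀ = (0.07639·3.44 + 7.77·0.0115) / 7.846 = 0.04488 mg/L.
Travel time t = 3e+04 m / 0.14 m/s = 2.143e+05 s = 2.48 d.
C = 0.04488·exp(−0.15·2.48) = 0.04488·0.6893 = 0.03094 mg/L.

0.0309 mg/L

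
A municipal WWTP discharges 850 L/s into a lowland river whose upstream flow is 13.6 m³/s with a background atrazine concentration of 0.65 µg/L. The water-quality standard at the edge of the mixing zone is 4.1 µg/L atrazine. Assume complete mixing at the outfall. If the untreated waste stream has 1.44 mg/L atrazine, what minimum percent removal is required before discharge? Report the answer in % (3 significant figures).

95.9 %

850 L/s = 0.85 m³/s.
0.65 µg/L = 0.00065 mg/L.
4.1 µg/L = 0.0041 mg/L.
Mass balance: 0.0041·14.45 = 0.85·Cₑ + 13.6·0.00065.
Cₑ = (0.05924 − 0.00884) / 0.85 = 0.0593 mg/L.
Required removal = 1 − 0.0593/1.44 = 95.88 %.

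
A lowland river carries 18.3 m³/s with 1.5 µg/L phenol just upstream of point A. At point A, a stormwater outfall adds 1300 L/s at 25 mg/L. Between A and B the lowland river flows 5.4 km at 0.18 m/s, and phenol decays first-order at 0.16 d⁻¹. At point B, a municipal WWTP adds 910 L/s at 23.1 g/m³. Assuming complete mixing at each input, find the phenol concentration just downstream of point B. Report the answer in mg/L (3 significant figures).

2.53 mg/L

1.5 µg/L = 0.0015 mg/L.
1300 L/s = 1.3 m³/s.
After input A: C = (18.3·0.0015 + 1.3·25) / 19.6 = 1.66 mg/L.
Over the 5.4 km reach to input B (t = 3e+04 s = 0.3472 d), decay gives C = 1.66·exp(−0.16·0.3472) = 1.57 mg/L.
910 L/s = 0.91 m³/s.
After input B: C = (19.6·1.57 + 0.91·23.1) / 20.51 = 2.525 mg/L.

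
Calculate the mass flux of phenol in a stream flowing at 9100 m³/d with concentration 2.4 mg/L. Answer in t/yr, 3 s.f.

7.98 t/yr

9100 m³/d = 0.1053 m³/s.
Mass flux = Q·C = 0.1053 m³/s × 2.4 g/m³ = 0.2528 g/s.
= 0.2528 g/s × 31.56 = 7.977 t/yr.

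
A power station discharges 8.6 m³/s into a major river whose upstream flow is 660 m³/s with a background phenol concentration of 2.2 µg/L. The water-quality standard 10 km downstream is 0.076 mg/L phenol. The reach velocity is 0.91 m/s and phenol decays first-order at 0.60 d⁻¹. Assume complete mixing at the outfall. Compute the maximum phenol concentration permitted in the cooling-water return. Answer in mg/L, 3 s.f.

6.21 mg/L

2.2 µg/L = 0.0022 mg/L.
Travel time to the compliance point: t = 1e+04/0.91 = 1.099e+04 s = 0.1272 d; decay factor exp(−0.60·0.1272) = 0.9265.
So the concentration just after mixing may be at most 0.076/0.9265 = 0.08203 mg/L.
Mass balance: 0.08203·668.6 = 8.6·Cₑ + 660·0.0022.
Cₑ = (54.84 − 1.452) / 8.6 = 6.208 mg/L.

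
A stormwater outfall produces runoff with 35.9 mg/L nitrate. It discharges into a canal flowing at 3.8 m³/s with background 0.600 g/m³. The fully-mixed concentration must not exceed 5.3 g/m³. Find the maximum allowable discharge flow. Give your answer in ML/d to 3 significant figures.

Mass balance at complete mixing: C_std·(Q_w + Q_r) = Q_w·C_e + Q_r·C_b.
Rearranging, Q_w = Q_r·(C_std − C_b)/(C_e − C_std) = 3.8·(5.3 − 0.6) / (35.9 − 5.3) = 0.5837 m³/s.
= 50.43 ML/d.

50.4 ML/d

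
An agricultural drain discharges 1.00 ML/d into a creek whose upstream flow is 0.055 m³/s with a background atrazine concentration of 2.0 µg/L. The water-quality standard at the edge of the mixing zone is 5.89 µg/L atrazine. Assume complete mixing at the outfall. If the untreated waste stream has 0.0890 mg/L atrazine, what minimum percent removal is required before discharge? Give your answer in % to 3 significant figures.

72.6 %

1.00 ML/d = 0.01157 m³/s.
2.0 µg/L = 0.002 mg/L.
5.89 µg/L = 0.00589 mg/L.
Mass balance: 0.00589·0.06657 = 0.01157·Cₑ + 0.055·0.002.
Cₑ = (0.0003921 − 0.00011) / 0.01157 = 0.02438 mg/L.
Required removal = 1 − 0.02438/0.0890 = 72.61 %.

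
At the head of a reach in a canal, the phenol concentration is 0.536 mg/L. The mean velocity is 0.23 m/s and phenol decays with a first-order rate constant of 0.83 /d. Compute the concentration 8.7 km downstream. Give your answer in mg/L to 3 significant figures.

0.373 mg/L

Travel time t = 8.7 km / 0.23 m/s = 8700/0.23 = 3.783e+04 s = 0.4378 d.
First-order decay: C = 0.536·exp(−0.83·0.4378) = 0.536·0.6953 = 0.3727 mg/L.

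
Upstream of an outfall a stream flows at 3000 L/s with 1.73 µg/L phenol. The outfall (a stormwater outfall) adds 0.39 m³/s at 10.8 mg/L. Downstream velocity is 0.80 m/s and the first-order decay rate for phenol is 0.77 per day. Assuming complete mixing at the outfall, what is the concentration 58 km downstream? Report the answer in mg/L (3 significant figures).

0.652 mg/L

3000 L/s = 3 m³/s.
1.73 µg/L = 0.00173 mg/L.
After complete mixing, C₀ = (0.39·10.8 + 3·0.00173) / 3.39 = 1.244 mg/L.
Travel time t = 5.8e+04 m / 0.80 m/s = 7.25e+04 s = 0.8391 d.
C = 1.244·exp(−0.77·0.8391) = 1.244·0.5241 = 0.652 mg/L.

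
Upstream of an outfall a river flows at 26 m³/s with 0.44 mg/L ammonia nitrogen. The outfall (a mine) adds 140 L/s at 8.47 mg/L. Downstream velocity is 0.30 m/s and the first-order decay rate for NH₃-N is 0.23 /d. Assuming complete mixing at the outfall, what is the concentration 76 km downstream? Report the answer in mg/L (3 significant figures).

0.246 mg/L

140 L/s = 0.14 m³/s.
After complete mixing, C₀ = (0.14·8.47 + 26·0.44) / 26.14 = 0.483 mg/L.
Travel time t = 7.6e+04 m / 0.30 m/s = 2.533e+05 s = 2.932 d.
C = 0.483·exp(−0.23·2.932) = 0.483·0.5095 = 0.2461 mg/L.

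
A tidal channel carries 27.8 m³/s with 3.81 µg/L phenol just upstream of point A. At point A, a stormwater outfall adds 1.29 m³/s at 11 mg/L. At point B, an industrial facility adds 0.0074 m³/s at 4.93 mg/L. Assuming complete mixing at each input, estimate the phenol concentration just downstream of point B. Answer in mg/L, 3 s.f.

3.81 µg/L = 0.00381 mg/L.
After input A: C = (27.8·0.00381 + 1.29·11) / 29.09 = 0.4914 mg/L.
After input B: C = (29.09·0.4914 + 0.0074·4.93) / 29.1 = 0.4926 mg/L.

0.493 mg/L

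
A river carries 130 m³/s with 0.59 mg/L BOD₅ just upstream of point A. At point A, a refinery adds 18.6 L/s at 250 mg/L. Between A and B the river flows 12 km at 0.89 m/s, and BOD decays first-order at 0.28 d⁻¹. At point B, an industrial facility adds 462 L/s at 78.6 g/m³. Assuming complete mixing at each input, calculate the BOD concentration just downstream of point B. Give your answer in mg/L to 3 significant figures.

0.875 mg/L

18.6 L/s = 0.0186 m³/s.
After input A: C = (130·0.59 + 0.0186·250) / 130 = 0.6257 mg/L.
Over the 12 km reach to input B (t = 1.348e+04 s = 0.1561 d), decay gives C = 0.6257·exp(−0.28·0.1561) = 0.5989 mg/L.
462 L/s = 0.462 m³/s.
After input B: C = (130·0.5989 + 0.462·78.6) / 130.5 = 0.8751 mg/L.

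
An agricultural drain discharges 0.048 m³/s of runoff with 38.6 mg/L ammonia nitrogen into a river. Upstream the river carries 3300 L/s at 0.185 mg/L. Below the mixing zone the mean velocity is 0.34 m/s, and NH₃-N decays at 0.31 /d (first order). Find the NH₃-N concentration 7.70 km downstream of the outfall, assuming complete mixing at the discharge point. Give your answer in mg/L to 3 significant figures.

0.678 mg/L

3300 L/s = 3.3 m³/s.
After complete mixing, C₀ = (0.048·38.6 + 3.3·0.185) / 3.348 = 0.7358 mg/L.
Travel time t = 7700 m / 0.34 m/s = 2.265e+04 s = 0.2621 d.
C = 0.7358·exp(−0.31·0.2621) = 0.7358·0.922 = 0.6783 mg/L.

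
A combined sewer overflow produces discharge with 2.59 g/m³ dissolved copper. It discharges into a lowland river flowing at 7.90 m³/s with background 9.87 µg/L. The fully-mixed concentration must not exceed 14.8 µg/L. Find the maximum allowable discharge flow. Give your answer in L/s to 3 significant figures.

9.87 µg/L = 0.00987 mg/L.
14.8 µg/L = 0.0148 mg/L.
Mass balance at complete mixing: C_std·(Q_w + Q_r) = Q_w·C_e + Q_r·C_b.
Rearranging, Q_w = Q_r·(C_std − C_b)/(C_e − C_std) = 7.90·(0.0148 − 0.00987) / (2.59 − 0.0148) = 0.01512 m³/s.
= 15.12 L/s.

15.1 L/s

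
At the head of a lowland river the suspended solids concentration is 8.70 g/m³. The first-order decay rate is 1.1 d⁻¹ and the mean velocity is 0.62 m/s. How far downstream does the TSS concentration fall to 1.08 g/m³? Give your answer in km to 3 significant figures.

From C = C₀·e^(−kt), t = ln(C₀/C)/k = ln(8.70/1.08)/1.1 = 2.086/1.1 = 1.897 d.
Distance = v·t = 0.62 m/s × 1.639e+05 s = 1.016e+05 m = 101.6 km.

102 km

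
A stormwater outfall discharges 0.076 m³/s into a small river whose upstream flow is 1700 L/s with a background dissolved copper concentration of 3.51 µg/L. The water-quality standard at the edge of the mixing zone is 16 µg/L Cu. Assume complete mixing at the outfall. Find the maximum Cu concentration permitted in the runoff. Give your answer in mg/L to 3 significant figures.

1700 L/s = 1.7 m³/s.
3.51 µg/L = 0.00351 mg/L.
16 µg/L = 0.016 mg/L.
Mass balance: 0.016·1.776 = 0.076·Cₑ + 1.7·0.00351.
Cₑ = (0.02842 − 0.005967) / 0.076 = 0.2954 mg/L.

0.295 mg/L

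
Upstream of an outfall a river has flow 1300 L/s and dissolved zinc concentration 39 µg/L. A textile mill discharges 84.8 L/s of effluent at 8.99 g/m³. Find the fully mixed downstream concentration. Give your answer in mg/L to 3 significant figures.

0.587 mg/L

84.8 L/s = 0.0848 m³/s.
1300 L/s = 1.3 m³/s.
39 µg/L = 0.039 mg/L.
Conservation of mass across the mixing zone: C = (0.0848·8.99 + 1.3·0.039) / (0.0848 + 1.3) = 0.8131/1.385 = 0.5871 mg/L.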